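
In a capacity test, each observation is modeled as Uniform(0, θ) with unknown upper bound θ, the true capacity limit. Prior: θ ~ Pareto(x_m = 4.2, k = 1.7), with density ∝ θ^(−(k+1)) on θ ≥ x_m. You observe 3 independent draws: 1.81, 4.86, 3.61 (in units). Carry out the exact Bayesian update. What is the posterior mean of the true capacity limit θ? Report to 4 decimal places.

A Pareto(scale x_m, shape k) prior on the upper bound θ of Uniform(0, θ) is conjugate: posterior is Pareto(max(x_m, max xᵢ), k + n).
Sample maximum = 4.86; prior scale x_m = 4.2 → posterior scale = max = 4.86.
Posterior shape = 1.7 + 3 = 4.7.
E[θ|data] = k·x_m/(k−1) = 4.7·4.86/3.7 = 6.1735.

6.1735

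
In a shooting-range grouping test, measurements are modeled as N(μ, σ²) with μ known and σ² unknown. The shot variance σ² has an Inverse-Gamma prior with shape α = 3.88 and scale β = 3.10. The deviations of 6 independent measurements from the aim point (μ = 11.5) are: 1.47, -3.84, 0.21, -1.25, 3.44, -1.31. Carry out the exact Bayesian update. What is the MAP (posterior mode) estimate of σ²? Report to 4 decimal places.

2.4278

With known mean μ and an Inverse-Gamma(α, β) prior on σ², the Normal likelihood is conjugate: posterior is Inv-Gamma(α + n/2, β + Σ(xᵢ−μ)²/2).
Σ(xᵢ−μ)² = (1.47)² + (-3.84)² + (0.21)² + (-1.25)² + (3.44)² + (-1.31)² = 32.0628.
Posterior: Inv-Gamma(3.88 + 6/2, 3.10 + 32.0628/2) = Inv-Gamma(6.88, 19.13140).
Mode = β/(α+1) = 19.13140/7.88 = 2.4278.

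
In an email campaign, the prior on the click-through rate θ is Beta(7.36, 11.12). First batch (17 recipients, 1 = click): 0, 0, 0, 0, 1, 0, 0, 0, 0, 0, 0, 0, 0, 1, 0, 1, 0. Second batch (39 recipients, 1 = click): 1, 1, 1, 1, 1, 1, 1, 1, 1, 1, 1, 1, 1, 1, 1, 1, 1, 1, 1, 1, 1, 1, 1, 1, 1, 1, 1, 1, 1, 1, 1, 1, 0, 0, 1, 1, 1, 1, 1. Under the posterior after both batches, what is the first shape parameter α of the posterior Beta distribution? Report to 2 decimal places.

47.36

The Beta prior is conjugate to a Binomial/Bernoulli likelihood; the update adds successes to α and failures to β.
After batch 1: Beta(7.36+3, 11.12+14) = Beta(10.36, 25.12).
After batch 2: Beta(10.36+37, 25.12+2) = Beta(47.36, 27.12).
Posterior α = 47.36.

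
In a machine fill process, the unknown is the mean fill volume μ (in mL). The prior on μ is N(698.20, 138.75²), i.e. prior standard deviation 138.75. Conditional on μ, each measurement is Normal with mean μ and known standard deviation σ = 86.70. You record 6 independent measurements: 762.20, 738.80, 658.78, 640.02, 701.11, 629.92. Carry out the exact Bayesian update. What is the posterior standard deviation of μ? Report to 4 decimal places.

For Normal data with known variance σ², a Normal(μ₀, σ₀²) prior on μ is conjugate. Posterior precision = 1/σ₀² + n/σ²; posterior mean is the precision-weighted average of μ₀ and x̄.
σ₀² = 138.75² = 19251.5625, σ² = 86.70² = 7516.89; σ² + n·σ₀² = 7516.89 + 6·19251.5625 = 123026.265.
Posterior precision = 1/σ₀² + n/σ² = 1/19251.5625 + 6/7516.89 = (σ² + n·σ₀²)/(σ₀²σ²) = 123026.265/(19251.5625·7516.89); posterior variance σₙ² = σ₀²σ²/(σ² + n·σ₀²) = 19251.5625·7516.89/123026.265 = 1176.268154.
Posterior SD = √σₙ² = √(19251.5625·7516.89/123026.265) = 34.2968.

34.2968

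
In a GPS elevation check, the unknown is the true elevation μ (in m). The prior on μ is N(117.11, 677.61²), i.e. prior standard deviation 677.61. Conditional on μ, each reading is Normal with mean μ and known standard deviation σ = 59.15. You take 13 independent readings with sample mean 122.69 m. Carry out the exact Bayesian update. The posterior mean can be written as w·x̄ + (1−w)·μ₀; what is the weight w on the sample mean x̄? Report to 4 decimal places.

0.9994

For Normal data with known variance σ², a Normal(μ₀, σ₀²) prior on μ is conjugate. Posterior precision = 1/σ₀² + n/σ²; posterior mean is the precision-weighted average of μ₀ and x̄.
σ₀² = 677.61² = 459155.3121, σ² = 59.15² = 3498.7225. Prior precision 1/σ₀² = 1/459155.3121; data precision n/σ² = 13/3498.7225.
w = (n/σ²)/(1/σ₀² + n/σ²) = n·σ₀²/(σ² + n·σ₀²) = 13·459155.3121/(3498.7225 + 13·459155.3121) = 5969019.0573/5972517.7798 = 0.9994.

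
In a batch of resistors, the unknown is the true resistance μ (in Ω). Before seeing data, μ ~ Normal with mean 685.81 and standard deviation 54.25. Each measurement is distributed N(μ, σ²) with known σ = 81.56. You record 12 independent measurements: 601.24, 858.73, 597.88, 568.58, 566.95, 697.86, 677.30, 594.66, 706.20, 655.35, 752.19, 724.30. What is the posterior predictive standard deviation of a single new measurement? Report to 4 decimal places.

For Normal data with known variance σ², a Normal(μ₀, σ₀²) prior on μ is conjugate. Posterior precision = 1/σ₀² + n/σ²; posterior mean is the precision-weighted average of μ₀ and x̄.
σ₀² = 54.25² = 2943.0625, σ² = 81.56² = 6652.0336; σ² + n·σ₀² = 6652.0336 + 12·2943.0625 = 41968.7836.
Posterior precision = 1/σ₀² + n/σ² = 1/2943.0625 + 12/6652.0336 = (σ² + n·σ₀²)/(σ₀²σ²) = 41968.7836/(2943.0625·6652.0336); posterior variance σₙ² = σ₀²σ²/(σ² + n·σ₀²) = 2943.0625·6652.0336/41968.7836 = 466.474102.
Predictive variance for one new observation = σₙ² + σ² = 2943.0625·6652.0336/41968.7836 + 6652.0336 = σ²·(σ₀² + 41968.7836)/41968.7836 = 6652.0336·44911.8461/41968.7836 = 7118.507702; SD = √(6652.0336·44911.8461/41968.7836) = 84.3712.

84.3712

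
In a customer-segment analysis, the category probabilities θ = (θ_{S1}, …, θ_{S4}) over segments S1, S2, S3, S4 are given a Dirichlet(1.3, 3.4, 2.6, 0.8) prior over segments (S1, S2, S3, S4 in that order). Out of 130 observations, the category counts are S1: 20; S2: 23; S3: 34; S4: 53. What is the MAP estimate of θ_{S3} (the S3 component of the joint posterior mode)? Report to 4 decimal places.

The Dirichlet prior is conjugate to the Multinomial likelihood: each posterior αⱼ = prior αⱼ + observed count nⱼ.
Posterior concentration: (21.3, 26.4, 36.6, 53.8), total = 138.1.
Joint mode component: (α_{S3}−1)/(Σα−K) = 35.6/134.1 = 0.2655.

0.2655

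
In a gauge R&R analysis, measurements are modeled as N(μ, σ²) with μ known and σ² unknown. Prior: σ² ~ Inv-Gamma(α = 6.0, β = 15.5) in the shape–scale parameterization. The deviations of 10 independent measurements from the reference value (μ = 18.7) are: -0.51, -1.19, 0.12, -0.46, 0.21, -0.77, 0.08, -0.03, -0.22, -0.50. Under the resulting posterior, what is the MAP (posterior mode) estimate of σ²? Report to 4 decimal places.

With known mean μ and an Inverse-Gamma(α, β) prior on σ², the Normal likelihood is conjugate: posterior is Inv-Gamma(α + n/2, β + Σ(xᵢ−μ)²/2).
Σ(xᵢ−μ)² = (-0.51)² + (-1.19)² + (0.12)² + (-0.46)² + (0.21)² + (-0.77)² + (0.08)² + (-0.03)² + (-0.22)² + (-0.50)² = 2.8449.
Posterior: Inv-Gamma(6.0 + 10/2, 15.5 + 2.8449/2) = Inv-Gamma(11.00, 16.92245).
Mode = β/(α+1) = 16.92245/12.00 = 1.4102.

1.4102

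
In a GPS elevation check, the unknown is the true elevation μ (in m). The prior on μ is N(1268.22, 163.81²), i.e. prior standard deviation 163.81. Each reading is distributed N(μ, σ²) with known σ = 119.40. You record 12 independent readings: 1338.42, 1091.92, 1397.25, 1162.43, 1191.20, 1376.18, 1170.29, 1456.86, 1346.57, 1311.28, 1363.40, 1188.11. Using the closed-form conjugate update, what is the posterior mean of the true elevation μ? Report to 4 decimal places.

For Normal data with known variance σ², a Normal(μ₀, σ₀²) prior on μ is conjugate. Posterior precision = 1/σ₀² + n/σ²; posterior mean is the precision-weighted average of μ₀ and x̄.
Σxᵢ = 1338.42 + 1091.92 + 1397.25 + 1162.43 + 1191.20 + 1376.18 + 1170.29 + 1456.86 + 1346.57 + 1311.28 + 1363.40 + 1188.11 = 15393.91, so n·x̄ = 15393.91.
σ₀² = 163.81² = 26833.7161, σ² = 119.40² = 14256.36; σ² + n·σ₀² = 14256.36 + 12·26833.7161 = 336260.9532.
Posterior mean = (μ₀/σ₀² + n·x̄/σ²)/(1/σ₀² + n/σ²) = (σ²·μ₀ + σ₀²·n·x̄)/(σ² + n·σ₀²) = (14256.36·1268.22 + 26833.7161·15393.91)/336260.9532 = 431156011.488151/336260.9532 = 1282.2066.

1282.2066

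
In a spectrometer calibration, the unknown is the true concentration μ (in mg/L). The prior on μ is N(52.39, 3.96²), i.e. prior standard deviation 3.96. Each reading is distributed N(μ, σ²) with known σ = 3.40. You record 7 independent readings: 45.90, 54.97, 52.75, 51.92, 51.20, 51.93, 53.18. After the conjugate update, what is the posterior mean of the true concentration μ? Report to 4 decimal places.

For Normal data with known variance σ², a Normal(μ₀, σ₀²) prior on μ is conjugate. Posterior precision = 1/σ₀² + n/σ²; posterior mean is the precision-weighted average of μ₀ and x̄.
Σxᵢ = 45.90 + 54.97 + 52.75 + 51.92 + 51.20 + 51.93 + 53.18 = 361.85, so n·x̄ = 361.85.
σ₀² = 3.96² = 15.6816, σ² = 3.40² = 11.56; σ² + n·σ₀² = 11.56 + 7·15.6816 = 121.3312.
Posterior mean = (μ₀/σ₀² + n·x̄/σ²)/(1/σ₀² + n/σ²) = (σ²·μ₀ + σ₀²·n·x̄)/(σ² + n·σ₀²) = (11.56·52.39 + 15.6816·361.85)/121.3312 = 6280.01536/121.3312 = 51.7593.

51.7593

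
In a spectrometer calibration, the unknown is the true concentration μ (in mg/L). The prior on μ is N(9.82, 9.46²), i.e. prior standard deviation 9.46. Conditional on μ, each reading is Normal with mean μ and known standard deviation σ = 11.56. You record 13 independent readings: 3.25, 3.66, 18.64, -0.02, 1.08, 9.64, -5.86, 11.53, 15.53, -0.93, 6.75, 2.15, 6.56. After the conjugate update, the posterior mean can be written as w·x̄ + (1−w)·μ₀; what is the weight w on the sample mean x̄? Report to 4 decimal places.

For Normal data with known variance σ², a Normal(μ₀, σ₀²) prior on μ is conjugate. Posterior precision = 1/σ₀² + n/σ²; posterior mean is the precision-weighted average of μ₀ and x̄.
σ₀² = 9.46² = 89.4916, σ² = 11.56² = 133.6336. Prior precision 1/σ₀² = 1/89.4916; data precision n/σ² = 13/133.6336.
w = (n/σ²)/(1/σ₀² + n/σ²) = n·σ₀²/(σ² + n·σ₀²) = 13·89.4916/(133.6336 + 13·89.4916) = 1163.3908/1297.0244 = 0.8970.

0.8970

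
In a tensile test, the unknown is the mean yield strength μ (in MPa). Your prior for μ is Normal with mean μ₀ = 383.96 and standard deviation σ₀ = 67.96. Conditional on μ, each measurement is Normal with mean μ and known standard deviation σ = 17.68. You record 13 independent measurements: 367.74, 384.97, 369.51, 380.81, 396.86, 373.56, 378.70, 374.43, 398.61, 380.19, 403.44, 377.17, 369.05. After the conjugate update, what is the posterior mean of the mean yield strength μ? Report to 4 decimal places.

For Normal data with known variance σ², a Normal(μ₀, σ₀²) prior on μ is conjugate. Posterior precision = 1/σ₀² + n/σ²; posterior mean is the precision-weighted average of μ₀ and x̄.
Σxᵢ = 367.74 + 384.97 + 369.51 + 380.81 + 396.86 + 373.56 + 378.70 + 374.43 + 398.61 + 380.19 + 403.44 + 377.17 + 369.05 = 4955.04, so n·x̄ = 4955.04.
σ₀² = 67.96² = 4618.5616, σ² = 17.68² = 312.5824; σ² + n·σ₀² = 312.5824 + 13·4618.5616 = 60353.8832.
Posterior mean = (μ₀/σ₀² + n·x̄/σ²)/(1/σ₀² + n/σ²) = (σ²·μ₀ + σ₀²·n·x̄)/(σ² + n·σ₀²) = (312.5824·383.96 + 4618.5616·4955.04)/60353.8832 = 23005176.608768/60353.8832 = 381.1714.

381.1714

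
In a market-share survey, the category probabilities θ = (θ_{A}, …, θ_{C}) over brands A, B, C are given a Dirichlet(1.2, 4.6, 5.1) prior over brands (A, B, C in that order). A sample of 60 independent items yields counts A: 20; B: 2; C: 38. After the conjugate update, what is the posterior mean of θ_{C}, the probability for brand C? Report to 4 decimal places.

The Dirichlet prior is conjugate to the Multinomial likelihood: each posterior αⱼ = prior αⱼ + observed count nⱼ.
Posterior concentration: (21.2, 6.6, 43.1), total = 70.9.
E[θ_{C}|data] = α_{C}/Σα = 43.1/70.9 = 0.6079.

0.6079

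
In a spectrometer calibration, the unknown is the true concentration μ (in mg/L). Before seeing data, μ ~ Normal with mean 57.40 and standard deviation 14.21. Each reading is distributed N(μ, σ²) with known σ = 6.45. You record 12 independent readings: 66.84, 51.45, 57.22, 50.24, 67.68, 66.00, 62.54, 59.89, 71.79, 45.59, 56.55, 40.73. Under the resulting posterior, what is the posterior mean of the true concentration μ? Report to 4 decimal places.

58.0325

For Normal data with known variance σ², a Normal(μ₀, σ₀²) prior on μ is conjugate. Posterior precision = 1/σ₀² + n/σ²; posterior mean is the precision-weighted average of μ₀ and x̄.
Σxᵢ = 66.84 + 51.45 + 57.22 + 50.24 + 67.68 + 66.00 + 62.54 + 59.89 + 71.79 + 45.59 + 56.55 + 40.73 = 696.52, so n·x̄ = 696.52.
σ₀² = 14.21² = 201.9241, σ² = 6.45² = 41.6025; σ² + n·σ₀² = 41.6025 + 12·201.9241 = 2464.6917.
Posterior mean = (μ₀/σ₀² + n·x̄/σ²)/(1/σ₀² + n/σ²) = (σ²·μ₀ + σ₀²·n·x̄)/(σ² + n·σ₀²) = (41.6025·57.40 + 201.9241·696.52)/2464.6917 = 143032.157632/2464.6917 = 58.0325.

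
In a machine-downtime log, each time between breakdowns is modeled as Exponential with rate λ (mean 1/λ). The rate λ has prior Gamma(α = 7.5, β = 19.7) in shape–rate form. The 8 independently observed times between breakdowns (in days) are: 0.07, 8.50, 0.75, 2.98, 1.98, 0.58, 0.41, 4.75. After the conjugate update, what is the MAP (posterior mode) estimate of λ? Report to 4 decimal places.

With a Gamma(shape α, rate β) prior on the exponential rate λ, the posterior after n observations with total T = Σxᵢ is Gamma(α+n, β+T).
Sum of observations T = 20.02 days; n = 8.
Posterior: Gamma(7.5+8, 19.7+20.02) = Gamma(15.5, 39.72).
Mode = (α−1)/β = 0.3651.

0.3651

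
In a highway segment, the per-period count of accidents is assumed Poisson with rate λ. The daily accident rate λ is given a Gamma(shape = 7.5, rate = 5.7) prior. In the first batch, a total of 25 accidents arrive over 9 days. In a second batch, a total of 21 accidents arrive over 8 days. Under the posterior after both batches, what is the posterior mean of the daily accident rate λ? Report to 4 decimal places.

With a Gamma(shape α, rate β) prior, the Poisson likelihood is conjugate: the posterior is Gamma(α + ΣXᵢ, β + n).
After batch 1: Gamma(α+S, β+n) = Gamma(7.5+25, 5.7+9) = Gamma(32.5, 14.7).
After batch 2: Gamma(α+S, β+n) = Gamma(32.5+21, 14.7+8) = Gamma(53.5, 22.7).
Posterior mean = α/β = 53.5/22.7 = 2.3568.

2.3568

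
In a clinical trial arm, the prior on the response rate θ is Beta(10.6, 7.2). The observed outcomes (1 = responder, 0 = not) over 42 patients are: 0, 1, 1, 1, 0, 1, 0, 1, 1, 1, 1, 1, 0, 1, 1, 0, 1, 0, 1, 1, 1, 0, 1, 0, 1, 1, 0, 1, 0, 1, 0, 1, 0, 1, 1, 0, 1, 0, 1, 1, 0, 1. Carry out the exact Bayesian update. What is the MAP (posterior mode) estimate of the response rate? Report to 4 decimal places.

The Beta prior is conjugate to a Binomial/Bernoulli likelihood; the update adds successes to α and failures to β.
Posterior: Beta(α+k, β+n−k) = Beta(10.6+27, 7.2+15) = Beta(37.6, 22.2).
Mode of Beta(a,b) for a,b>1 is (a−1)/(a+b−2) = 36.6/57.8 = 0.6332.

0.6332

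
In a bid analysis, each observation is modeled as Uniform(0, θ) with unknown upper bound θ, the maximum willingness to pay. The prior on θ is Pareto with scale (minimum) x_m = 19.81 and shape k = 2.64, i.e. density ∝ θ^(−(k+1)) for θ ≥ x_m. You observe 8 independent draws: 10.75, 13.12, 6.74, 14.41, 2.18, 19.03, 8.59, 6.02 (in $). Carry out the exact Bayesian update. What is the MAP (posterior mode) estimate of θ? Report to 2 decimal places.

A Pareto(scale x_m, shape k) prior on the upper bound θ of Uniform(0, θ) is conjugate: posterior is Pareto(max(x_m, max xᵢ), k + n).
Sample maximum = 19.03; prior scale x_m = 19.81 → posterior scale = max = 19.81.
Posterior shape = 2.64 + 8 = 10.64.
The Pareto density is decreasing on [x_m, ∞), so the mode is x_m = 19.81.

19.81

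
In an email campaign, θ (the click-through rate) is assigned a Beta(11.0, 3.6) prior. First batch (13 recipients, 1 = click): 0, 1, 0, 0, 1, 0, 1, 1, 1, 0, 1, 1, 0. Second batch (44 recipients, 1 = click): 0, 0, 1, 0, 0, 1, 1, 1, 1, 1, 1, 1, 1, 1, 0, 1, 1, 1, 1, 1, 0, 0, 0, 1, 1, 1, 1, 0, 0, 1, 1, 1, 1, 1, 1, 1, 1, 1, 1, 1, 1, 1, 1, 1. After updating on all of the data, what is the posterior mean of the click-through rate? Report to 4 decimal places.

The Beta prior is conjugate to a Binomial/Bernoulli likelihood; the update adds successes to α and failures to β.
After batch 1: Beta(11.0+7, 3.6+6) = Beta(18.0, 9.6).
After batch 2: Beta(18.0+34, 9.6+10) = Beta(52.0, 19.6).
Posterior mean = α/(α+β) = 52.0/71.6 = 0.7263.

0.7263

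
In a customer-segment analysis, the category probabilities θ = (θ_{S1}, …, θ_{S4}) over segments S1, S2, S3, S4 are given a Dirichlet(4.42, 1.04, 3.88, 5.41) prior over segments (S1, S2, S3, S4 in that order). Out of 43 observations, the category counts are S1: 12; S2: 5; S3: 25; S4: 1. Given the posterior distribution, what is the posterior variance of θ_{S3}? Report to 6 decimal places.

The Dirichlet prior is conjugate to the Multinomial likelihood: each posterior αⱼ = prior αⱼ + observed count nⱼ.
Posterior concentration: (16.42, 6.04, 28.88, 6.41), total = 57.75.
Var[θ_j] = α_j(Σα−α_j)/((Σα)²(Σα+1)) = 28.88·28.87/(57.75²·58.75) = 0.004255.

0.004255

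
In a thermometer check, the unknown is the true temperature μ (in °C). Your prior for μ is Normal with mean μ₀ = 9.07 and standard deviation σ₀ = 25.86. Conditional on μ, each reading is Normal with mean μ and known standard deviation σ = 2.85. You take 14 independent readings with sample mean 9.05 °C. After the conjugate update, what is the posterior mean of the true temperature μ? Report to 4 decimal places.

9.0500

For Normal data with known variance σ², a Normal(μ₀, σ₀²) prior on μ is conjugate. Posterior precision = 1/σ₀² + n/σ²; posterior mean is the precision-weighted average of μ₀ and x̄.
n·x̄ = 14·9.05 = 126.7.
σ₀² = 25.86² = 668.7396, σ² = 2.85² = 8.1225; σ² + n·σ₀² = 8.1225 + 14·668.7396 = 9370.4769.
Posterior mean = (μ₀/σ₀² + n·x̄/σ²)/(1/σ₀² + n/σ²) = (σ²·μ₀ + σ₀²·n·x̄)/(σ² + n·σ₀²) = (8.1225·9.07 + 668.7396·126.7)/9370.4769 = 84802.978395/9370.4769 = 9.0500.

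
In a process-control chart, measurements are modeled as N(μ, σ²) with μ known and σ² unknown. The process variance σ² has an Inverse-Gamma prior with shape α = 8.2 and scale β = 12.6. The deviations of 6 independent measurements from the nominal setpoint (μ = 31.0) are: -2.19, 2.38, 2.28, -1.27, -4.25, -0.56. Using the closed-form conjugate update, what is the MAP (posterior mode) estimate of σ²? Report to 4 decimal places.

2.4938

With known mean μ and an Inverse-Gamma(α, β) prior on σ², the Normal likelihood is conjugate: posterior is Inv-Gamma(α + n/2, β + Σ(xᵢ−μ)²/2).
Σ(xᵢ−μ)² = (-2.19)² + (2.38)² + (2.28)² + (-1.27)² + (-4.25)² + (-0.56)² = 35.6479.
Posterior: Inv-Gamma(8.2 + 6/2, 12.6 + 35.6479/2) = Inv-Gamma(11.20, 30.42395).
Mode = β/(α+1) = 30.42395/12.20 = 2.4938.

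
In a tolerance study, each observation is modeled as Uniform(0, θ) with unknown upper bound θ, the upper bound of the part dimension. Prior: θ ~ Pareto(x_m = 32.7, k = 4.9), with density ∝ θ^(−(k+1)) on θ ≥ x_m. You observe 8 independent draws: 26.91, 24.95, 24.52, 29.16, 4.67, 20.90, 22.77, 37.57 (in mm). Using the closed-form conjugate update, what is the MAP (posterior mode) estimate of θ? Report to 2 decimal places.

A Pareto(scale x_m, shape k) prior on the upper bound θ of Uniform(0, θ) is conjugate: posterior is Pareto(max(x_m, max xᵢ), k + n).
Sample maximum = 37.57; prior scale x_m = 32.7 → posterior scale = max = 37.57.
Posterior shape = 4.9 + 8 = 12.9.
The Pareto density is decreasing on [x_m, ∞), so the mode is x_m = 37.57.

37.57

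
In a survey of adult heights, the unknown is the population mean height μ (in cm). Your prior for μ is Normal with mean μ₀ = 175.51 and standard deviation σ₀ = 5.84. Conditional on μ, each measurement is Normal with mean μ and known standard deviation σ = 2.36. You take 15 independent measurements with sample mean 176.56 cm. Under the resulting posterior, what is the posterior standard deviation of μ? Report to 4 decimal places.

0.6061

For Normal data with known variance σ², a Normal(μ₀, σ₀²) prior on μ is conjugate. Posterior precision = 1/σ₀² + n/σ²; posterior mean is the precision-weighted average of μ₀ and x̄.
σ₀² = 5.84² = 34.1056, σ² = 2.36² = 5.5696; σ² + n·σ₀² = 5.5696 + 15·34.1056 = 517.1536.
Posterior precision = 1/σ₀² + n/σ² = 1/34.1056 + 15/5.5696 = (σ² + n·σ₀²)/(σ₀²σ²) = 517.1536/(34.1056·5.5696); posterior variance σₙ² = σ₀²σ²/(σ² + n·σ₀²) = 34.1056·5.5696/517.1536 = 0.367308.
Posterior SD = √σₙ² = √(34.1056·5.5696/517.1536) = 0.6061.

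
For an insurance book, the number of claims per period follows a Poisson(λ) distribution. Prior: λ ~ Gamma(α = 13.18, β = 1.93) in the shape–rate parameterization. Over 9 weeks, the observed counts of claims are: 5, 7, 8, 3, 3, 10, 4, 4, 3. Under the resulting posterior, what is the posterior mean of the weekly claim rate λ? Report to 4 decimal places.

5.5059

With a Gamma(shape α, rate β) prior, the Poisson likelihood is conjugate: the posterior is Gamma(α + ΣXᵢ, β + n).
Sum of counts S = 47 over n = 9 weeks.
Posterior: Gamma(α+S, β+n) = Gamma(13.18+47, 1.93+9) = Gamma(60.18, 10.93).
Posterior mean = α/β = 60.18/10.93 = 5.5059.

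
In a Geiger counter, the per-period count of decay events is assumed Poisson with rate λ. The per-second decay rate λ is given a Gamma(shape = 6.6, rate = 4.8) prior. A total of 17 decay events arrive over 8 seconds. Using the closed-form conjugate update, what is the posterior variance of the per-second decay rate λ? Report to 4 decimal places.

With a Gamma(shape α, rate β) prior, the Poisson likelihood is conjugate: the posterior is Gamma(α + ΣXᵢ, β + n).
Posterior: Gamma(α+S, β+n) = Gamma(6.6+17, 4.8+8) = Gamma(23.6, 12.8).
Var = α/β² = 23.6/12.8² = 0.1440.

0.1440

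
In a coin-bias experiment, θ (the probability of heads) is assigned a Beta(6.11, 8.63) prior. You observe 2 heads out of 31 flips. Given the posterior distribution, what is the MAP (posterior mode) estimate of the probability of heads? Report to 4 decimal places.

The Beta prior is conjugate to a Binomial/Bernoulli likelihood; the update adds successes to α and failures to β.
Posterior: Beta(α+k, β+n−k) = Beta(6.11+2, 8.63+29) = Beta(8.11, 37.63).
Mode of Beta(a,b) for a,b>1 is (a−1)/(a+b−2) = 7.11/43.74 = 0.1626.

0.1626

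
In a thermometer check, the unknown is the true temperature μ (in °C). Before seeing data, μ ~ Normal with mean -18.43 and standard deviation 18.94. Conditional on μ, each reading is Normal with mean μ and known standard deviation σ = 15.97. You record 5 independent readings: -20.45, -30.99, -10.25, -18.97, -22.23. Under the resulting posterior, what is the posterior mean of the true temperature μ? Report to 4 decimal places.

-20.3106

For Normal data with known variance σ², a Normal(μ₀, σ₀²) prior on μ is conjugate. Posterior precision = 1/σ₀² + n/σ²; posterior mean is the precision-weighted average of μ₀ and x̄.
Σxᵢ = (-20.45) + (-30.99) + (-10.25) + (-18.97) + (-22.23) = -102.89, so n·x̄ = -102.89.
σ₀² = 18.94² = 358.7236, σ² = 15.97² = 255.0409; σ² + n·σ₀² = 255.0409 + 5·358.7236 = 2048.6589.
Posterior mean = (μ₀/σ₀² + n·x̄/σ²)/(1/σ₀² + n/σ²) = (σ²·μ₀ + σ₀²·n·x̄)/(σ² + n·σ₀²) = (255.0409·(-18.43) + 358.7236·(-102.89))/2048.6589 = -41609.474991/2048.6589 = -20.3106.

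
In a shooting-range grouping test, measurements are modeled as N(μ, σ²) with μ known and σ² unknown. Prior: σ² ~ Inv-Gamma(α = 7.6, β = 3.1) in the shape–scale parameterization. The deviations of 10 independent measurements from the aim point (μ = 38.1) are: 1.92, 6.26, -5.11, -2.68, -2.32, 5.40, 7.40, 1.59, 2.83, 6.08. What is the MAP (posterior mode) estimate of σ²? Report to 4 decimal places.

With known mean μ and an Inverse-Gamma(α, β) prior on σ², the Normal likelihood is conjugate: posterior is Inv-Gamma(α + n/2, β + Σ(xᵢ−μ)²/2).
Σ(xᵢ−μ)² = (1.92)² + (6.26)² + (-5.11)² + (-2.68)² + (-2.32)² + (5.40)² + (7.40)² + (1.59)² + (2.83)² + (6.08)² = 212.9743.
Posterior: Inv-Gamma(7.6 + 10/2, 3.1 + 212.9743/2) = Inv-Gamma(12.60, 109.58715).
Mode = β/(α+1) = 109.58715/13.60 = 8.0579.

8.0579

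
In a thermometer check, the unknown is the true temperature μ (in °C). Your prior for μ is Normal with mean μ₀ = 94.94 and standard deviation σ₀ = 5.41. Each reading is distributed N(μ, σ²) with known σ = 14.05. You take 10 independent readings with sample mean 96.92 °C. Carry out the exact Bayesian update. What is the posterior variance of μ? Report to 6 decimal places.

For Normal data with known variance σ², a Normal(μ₀, σ₀²) prior on μ is conjugate. Posterior precision = 1/σ₀² + n/σ²; posterior mean is the precision-weighted average of μ₀ and x̄.
σ₀² = 5.41² = 29.2681, σ² = 14.05² = 197.4025; σ² + n·σ₀² = 197.4025 + 10·29.2681 = 490.0835.
Posterior precision = 1/σ₀² + n/σ² = 1/29.2681 + 10/197.4025 = (σ² + n·σ₀²)/(σ₀²σ²) = 490.0835/(29.2681·197.4025); posterior variance σₙ² = σ₀²σ²/(σ² + n·σ₀²) = 29.2681·197.4025/490.0835 = 11.789004.

11.789004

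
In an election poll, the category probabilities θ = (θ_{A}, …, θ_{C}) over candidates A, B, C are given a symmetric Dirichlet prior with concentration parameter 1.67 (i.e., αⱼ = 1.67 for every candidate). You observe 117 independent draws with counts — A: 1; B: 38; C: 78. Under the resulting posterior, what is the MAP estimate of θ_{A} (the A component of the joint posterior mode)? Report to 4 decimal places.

0.0140

The Dirichlet prior is conjugate to the Multinomial likelihood: each posterior αⱼ = prior αⱼ + observed count nⱼ.
Posterior concentration: (2.67, 39.67, 79.67), total = 122.01.
Joint mode component: (α_{A}−1)/(Σα−K) = 1.67/119.01 = 0.0140.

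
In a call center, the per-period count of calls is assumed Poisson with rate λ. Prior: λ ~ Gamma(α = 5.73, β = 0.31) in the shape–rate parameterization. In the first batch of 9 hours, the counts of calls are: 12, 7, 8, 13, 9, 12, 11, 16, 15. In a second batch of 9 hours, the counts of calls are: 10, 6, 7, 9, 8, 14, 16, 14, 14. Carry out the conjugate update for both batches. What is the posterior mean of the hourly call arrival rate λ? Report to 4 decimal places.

With a Gamma(shape α, rate β) prior, the Poisson likelihood is conjugate: the posterior is Gamma(α + ΣXᵢ, β + n).
Batch 1: sum of counts S = 103 over n = 9 hours.
After batch 1: Gamma(α+S, β+n) = Gamma(5.73+103, 0.31+9) = Gamma(108.73, 9.31).
Batch 2: sum of counts S = 98 over n = 9 hours.
After batch 2: Gamma(α+S, β+n) = Gamma(108.73+98, 9.31+9) = Gamma(206.73, 18.31).
Posterior mean = α/β = 206.73/18.31 = 11.2906.

11.2906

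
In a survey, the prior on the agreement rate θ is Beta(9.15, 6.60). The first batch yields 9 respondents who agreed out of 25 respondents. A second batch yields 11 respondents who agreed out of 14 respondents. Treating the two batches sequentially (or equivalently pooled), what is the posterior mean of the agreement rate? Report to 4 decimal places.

The Beta prior is conjugate to a Binomial/Bernoulli likelihood; the update adds successes to α and failures to β.
After batch 1: Beta(9.15+9, 6.60+16) = Beta(18.15, 22.60).
After batch 2: Beta(18.15+11, 22.60+3) = Beta(29.15, 25.60).
Posterior mean = α/(α+β) = 29.15/54.75 = 0.5324.

0.5324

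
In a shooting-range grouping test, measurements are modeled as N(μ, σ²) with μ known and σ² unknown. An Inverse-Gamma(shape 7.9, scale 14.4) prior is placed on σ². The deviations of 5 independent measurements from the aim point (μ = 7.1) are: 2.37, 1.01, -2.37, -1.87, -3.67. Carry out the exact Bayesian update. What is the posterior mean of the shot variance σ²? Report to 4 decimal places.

3.0862

With known mean μ and an Inverse-Gamma(α, β) prior on σ², the Normal likelihood is conjugate: posterior is Inv-Gamma(α + n/2, β + Σ(xᵢ−μ)²/2).
Σ(xᵢ−μ)² = (2.37)² + (1.01)² + (-2.37)² + (-1.87)² + (-3.67)² = 29.2197.
Posterior: Inv-Gamma(7.9 + 5/2, 14.4 + 29.2197/2) = Inv-Gamma(10.40, 29.00985).
E[σ²|data] = β/(α−1) = 29.00985/9.40 = 3.0862.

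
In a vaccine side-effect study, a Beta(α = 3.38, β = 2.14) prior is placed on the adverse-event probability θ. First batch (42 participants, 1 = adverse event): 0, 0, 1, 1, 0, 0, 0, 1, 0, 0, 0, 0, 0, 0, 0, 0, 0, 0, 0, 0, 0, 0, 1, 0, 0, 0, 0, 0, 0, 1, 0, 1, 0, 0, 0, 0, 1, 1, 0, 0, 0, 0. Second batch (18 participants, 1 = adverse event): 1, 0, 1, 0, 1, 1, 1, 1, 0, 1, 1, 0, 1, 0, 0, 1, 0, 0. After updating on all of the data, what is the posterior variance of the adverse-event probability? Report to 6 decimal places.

0.003305

The Beta prior is conjugate to a Binomial/Bernoulli likelihood; the update adds successes to α and failures to β.
After batch 1: Beta(3.38+8, 2.14+34) = Beta(11.38, 36.14).
After batch 2: Beta(11.38+10, 36.14+8) = Beta(21.38, 44.14).
Var = αβ/((α+β)²(α+β+1)) = 21.38·44.14/(65.52²·66.52) = 0.003305.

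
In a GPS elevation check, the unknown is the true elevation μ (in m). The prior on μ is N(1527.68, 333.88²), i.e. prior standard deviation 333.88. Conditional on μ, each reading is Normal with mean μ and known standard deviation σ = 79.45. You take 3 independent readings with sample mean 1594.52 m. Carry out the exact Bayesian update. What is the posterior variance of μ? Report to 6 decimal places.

2065.121770

For Normal data with known variance σ², a Normal(μ₀, σ₀²) prior on μ is conjugate. Posterior precision = 1/σ₀² + n/σ²; posterior mean is the precision-weighted average of μ₀ and x̄.
σ₀² = 333.88² = 111475.8544, σ² = 79.45² = 6312.3025; σ² + n·σ₀² = 6312.3025 + 3·111475.8544 = 340739.8657.
Posterior precision = 1/σ₀² + n/σ² = 1/111475.8544 + 3/6312.3025 = (σ² + n·σ₀²)/(σ₀²σ²) = 340739.8657/(111475.8544·6312.3025); posterior variance σₙ² = σ₀²σ²/(σ² + n·σ₀²) = 111475.8544·6312.3025/340739.8657 = 2065.121770.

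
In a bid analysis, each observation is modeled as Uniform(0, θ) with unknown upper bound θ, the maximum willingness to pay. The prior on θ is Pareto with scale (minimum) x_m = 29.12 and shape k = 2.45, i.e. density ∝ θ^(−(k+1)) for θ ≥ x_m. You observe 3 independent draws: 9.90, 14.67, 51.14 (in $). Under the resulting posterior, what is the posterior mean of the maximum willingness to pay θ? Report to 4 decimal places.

62.6321

A Pareto(scale x_m, shape k) prior on the upper bound θ of Uniform(0, θ) is conjugate: posterior is Pareto(max(x_m, max xᵢ), k + n).
Sample maximum = 51.14; prior scale x_m = 29.12 → posterior scale = max = 51.14.
Posterior shape = 2.45 + 3 = 5.45.
E[θ|data] = k·x_m/(k−1) = 5.45·51.14/4.45 = 62.6321.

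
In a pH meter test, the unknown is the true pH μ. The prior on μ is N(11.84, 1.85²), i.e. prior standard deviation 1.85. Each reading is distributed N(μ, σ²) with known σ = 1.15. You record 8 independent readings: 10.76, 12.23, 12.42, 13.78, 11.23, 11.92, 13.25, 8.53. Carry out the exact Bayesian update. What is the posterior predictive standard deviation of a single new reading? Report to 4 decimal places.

For Normal data with known variance σ², a Normal(μ₀, σ₀²) prior on μ is conjugate. Posterior precision = 1/σ₀² + n/σ²; posterior mean is the precision-weighted average of μ₀ and x̄.
σ₀² = 1.85² = 3.4225, σ² = 1.15² = 1.3225; σ² + n·σ₀² = 1.3225 + 8·3.4225 = 28.7025.
Posterior precision = 1/σ₀² + n/σ² = 1/3.4225 + 8/1.3225 = (σ² + n·σ₀²)/(σ₀²σ²) = 28.7025/(3.4225·1.3225); posterior variance σₙ² = σ₀²σ²/(σ² + n·σ₀²) = 3.4225·1.3225/28.7025 = 0.157696.
Predictive variance for one new observation = σₙ² + σ² = 3.4225·1.3225/28.7025 + 1.3225 = σ²·(σ₀² + 28.7025)/28.7025 = 1.3225·32.125/28.7025 = 1.480196; SD = √(1.3225·32.125/28.7025) = 1.2166.

1.2166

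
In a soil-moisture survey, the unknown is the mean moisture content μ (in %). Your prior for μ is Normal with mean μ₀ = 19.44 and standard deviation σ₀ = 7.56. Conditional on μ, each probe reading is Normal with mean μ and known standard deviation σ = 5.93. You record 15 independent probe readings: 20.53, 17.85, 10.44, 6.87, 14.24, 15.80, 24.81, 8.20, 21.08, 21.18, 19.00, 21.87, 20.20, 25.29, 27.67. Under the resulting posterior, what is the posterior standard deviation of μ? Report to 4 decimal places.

For Normal data with known variance σ², a Normal(μ₀, σ₀²) prior on μ is conjugate. Posterior precision = 1/σ₀² + n/σ²; posterior mean is the precision-weighted average of μ₀ and x̄.
σ₀² = 7.56² = 57.1536, σ² = 5.93² = 35.1649; σ² + n·σ₀² = 35.1649 + 15·57.1536 = 892.4689.
Posterior precision = 1/σ₀² + n/σ² = 1/57.1536 + 15/35.1649 = (σ² + n·σ₀²)/(σ₀²σ²) = 892.4689/(57.1536·35.1649); posterior variance σₙ² = σ₀²σ²/(σ² + n·σ₀²) = 57.1536·35.1649/892.4689 = 2.251956.
Posterior SD = √σₙ² = √(57.1536·35.1649/892.4689) = 1.5007.

1.5007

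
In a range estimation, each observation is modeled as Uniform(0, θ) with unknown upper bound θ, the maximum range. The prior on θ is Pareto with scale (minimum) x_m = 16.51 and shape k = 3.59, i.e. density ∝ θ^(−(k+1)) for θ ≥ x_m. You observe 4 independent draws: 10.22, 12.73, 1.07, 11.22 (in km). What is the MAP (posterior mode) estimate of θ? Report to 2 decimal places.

16.51

A Pareto(scale x_m, shape k) prior on the upper bound θ of Uniform(0, θ) is conjugate: posterior is Pareto(max(x_m, max xᵢ), k + n).
Sample maximum = 12.73; prior scale x_m = 16.51 → posterior scale = max = 16.51.
Posterior shape = 3.59 + 4 = 7.59.
The Pareto density is decreasing on [x_m, ∞), so the mode is x_m = 16.51.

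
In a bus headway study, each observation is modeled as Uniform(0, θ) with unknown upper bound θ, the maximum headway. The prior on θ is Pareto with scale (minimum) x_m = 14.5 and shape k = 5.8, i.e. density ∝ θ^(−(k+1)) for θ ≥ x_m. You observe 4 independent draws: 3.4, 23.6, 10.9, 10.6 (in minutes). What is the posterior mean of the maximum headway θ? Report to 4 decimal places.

26.2818

A Pareto(scale x_m, shape k) prior on the upper bound θ of Uniform(0, θ) is conjugate: posterior is Pareto(max(x_m, max xᵢ), k + n).
Sample maximum = 23.6; prior scale x_m = 14.5 → posterior scale = max = 23.6.
Posterior shape = 5.8 + 4 = 9.8.
E[θ|data] = k·x_m/(k−1) = 9.8·23.6/8.8 = 26.2818.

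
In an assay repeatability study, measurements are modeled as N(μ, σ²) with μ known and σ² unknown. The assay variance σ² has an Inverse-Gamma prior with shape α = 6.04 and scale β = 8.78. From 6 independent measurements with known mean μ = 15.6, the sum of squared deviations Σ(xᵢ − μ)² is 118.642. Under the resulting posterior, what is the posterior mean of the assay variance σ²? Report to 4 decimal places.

8.4703

With known mean μ and an Inverse-Gamma(α, β) prior on σ², the Normal likelihood is conjugate: posterior is Inv-Gamma(α + n/2, β + Σ(xᵢ−μ)²/2).
Posterior: Inv-Gamma(6.04 + 6/2, 8.78 + 118.642/2) = Inv-Gamma(9.04, 68.1010).
E[σ²|data] = β/(α−1) = 68.1010/8.04 = 8.4703.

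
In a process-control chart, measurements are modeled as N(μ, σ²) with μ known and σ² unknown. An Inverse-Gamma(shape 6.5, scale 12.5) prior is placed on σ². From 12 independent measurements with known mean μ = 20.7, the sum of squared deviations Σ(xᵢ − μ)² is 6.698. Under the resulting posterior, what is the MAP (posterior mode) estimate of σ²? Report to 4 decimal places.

With known mean μ and an Inverse-Gamma(α, β) prior on σ², the Normal likelihood is conjugate: posterior is Inv-Gamma(α + n/2, β + Σ(xᵢ−μ)²/2).
Posterior: Inv-Gamma(6.5 + 12/2, 12.5 + 6.698/2) = Inv-Gamma(12.50, 15.8490).
Mode = β/(α+1) = 15.8490/13.50 = 1.1740.

1.1740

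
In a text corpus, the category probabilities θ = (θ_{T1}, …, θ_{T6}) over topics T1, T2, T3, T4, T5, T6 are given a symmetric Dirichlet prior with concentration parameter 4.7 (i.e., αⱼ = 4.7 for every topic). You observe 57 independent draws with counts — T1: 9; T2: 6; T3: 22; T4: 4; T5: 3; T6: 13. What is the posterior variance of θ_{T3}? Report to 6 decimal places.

The Dirichlet prior is conjugate to the Multinomial likelihood: each posterior αⱼ = prior αⱼ + observed count nⱼ.
Posterior concentration: (13.7, 10.7, 26.7, 8.7, 7.7, 17.7), total = 85.2.
Var[θ_j] = α_j(Σα−α_j)/((Σα)²(Σα+1)) = 26.7·58.5/(85.2²·86.2) = 0.002496.

0.002496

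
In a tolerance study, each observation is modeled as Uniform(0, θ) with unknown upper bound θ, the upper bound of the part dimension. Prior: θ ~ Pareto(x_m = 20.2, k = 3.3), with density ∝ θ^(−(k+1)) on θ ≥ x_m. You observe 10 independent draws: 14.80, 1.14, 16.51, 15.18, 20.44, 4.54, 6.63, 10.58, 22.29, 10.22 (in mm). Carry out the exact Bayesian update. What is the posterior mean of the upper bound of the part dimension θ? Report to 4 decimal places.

24.1022

A Pareto(scale x_m, shape k) prior on the upper bound θ of Uniform(0, θ) is conjugate: posterior is Pareto(max(x_m, max xᵢ), k + n).
Sample maximum = 22.29; prior scale x_m = 20.2 → posterior scale = max = 22.29.
Posterior shape = 3.3 + 10 = 13.3.
E[θ|data] = k·x_m/(k−1) = 13.3·22.29/12.3 = 24.1022.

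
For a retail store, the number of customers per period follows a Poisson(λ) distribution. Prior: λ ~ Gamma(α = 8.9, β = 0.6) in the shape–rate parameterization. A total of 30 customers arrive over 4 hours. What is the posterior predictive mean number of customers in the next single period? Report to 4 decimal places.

With a Gamma(shape α, rate β) prior, the Poisson likelihood is conjugate: the posterior is Gamma(α + ΣXᵢ, β + n).
Posterior: Gamma(α+S, β+n) = Gamma(8.9+30, 0.6+4) = Gamma(38.9, 4.6).
The predictive distribution for one future period is NegBinom with mean α/β = 8.4565.

8.4565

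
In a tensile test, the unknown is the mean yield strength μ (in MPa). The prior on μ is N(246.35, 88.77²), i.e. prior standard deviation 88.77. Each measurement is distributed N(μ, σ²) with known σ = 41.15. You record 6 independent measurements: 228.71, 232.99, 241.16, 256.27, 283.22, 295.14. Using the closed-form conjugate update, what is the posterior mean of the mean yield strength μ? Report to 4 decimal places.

255.9061

For Normal data with known variance σ², a Normal(μ₀, σ₀²) prior on μ is conjugate. Posterior precision = 1/σ₀² + n/σ²; posterior mean is the precision-weighted average of μ₀ and x̄.
Σxᵢ = 228.71 + 232.99 + 241.16 + 256.27 + 283.22 + 295.14 = 1537.49, so n·x̄ = 1537.49.
σ₀² = 88.77² = 7880.1129, σ² = 41.15² = 1693.3225; σ² + n·σ₀² = 1693.3225 + 6·7880.1129 = 48973.9999.
Posterior mean = (μ₀/σ₀² + n·x̄/σ²)/(1/σ₀² + n/σ²) = (σ²·μ₀ + σ₀²·n·x̄)/(σ² + n·σ₀²) = (1693.3225·246.35 + 7880.1129·1537.49)/48973.9999 = 12532744.780496/48973.9999 = 255.9061.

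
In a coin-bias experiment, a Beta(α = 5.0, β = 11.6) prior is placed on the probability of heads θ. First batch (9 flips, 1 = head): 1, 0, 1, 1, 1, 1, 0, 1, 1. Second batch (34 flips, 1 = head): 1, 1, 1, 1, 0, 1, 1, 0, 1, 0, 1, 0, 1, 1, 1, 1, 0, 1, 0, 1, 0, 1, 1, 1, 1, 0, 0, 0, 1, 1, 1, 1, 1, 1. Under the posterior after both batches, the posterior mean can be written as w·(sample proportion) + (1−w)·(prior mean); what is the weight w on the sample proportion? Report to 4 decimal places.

0.7215

The Beta prior is conjugate to a Binomial/Bernoulli likelihood; the update adds successes to α and failures to β.
Total number of flips: n = 9 + 34 = 43.
Posterior mean = (α₀+k)/(α₀+β₀+n) = [n/(α₀+β₀+n)]·(k/n) + [(α₀+β₀)/(α₀+β₀+n)]·α₀/(α₀+β₀), so only n and the prior enter the weight.
The weight on the data is w = n/(α₀+β₀+n) = 43/(5.0+11.6+43) = 43/59.6 = 0.7215.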